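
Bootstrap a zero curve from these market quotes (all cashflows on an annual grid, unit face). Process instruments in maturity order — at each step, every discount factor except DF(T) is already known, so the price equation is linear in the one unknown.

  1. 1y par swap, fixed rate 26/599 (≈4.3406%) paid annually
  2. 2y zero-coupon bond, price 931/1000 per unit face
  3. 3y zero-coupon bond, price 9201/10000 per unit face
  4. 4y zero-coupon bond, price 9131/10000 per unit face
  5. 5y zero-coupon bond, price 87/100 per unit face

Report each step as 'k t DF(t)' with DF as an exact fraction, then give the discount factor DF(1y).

step 1 [1y] swap r/1=26/599: DF=(1 − 26/599·(0))/(1+26/599) = 599/625 ≈ 0.958400
step 2 [2y] zero: DF = P = 931/1000 ≈ 0.931000
step 3 [3y] zero: DF = P = 9201/10000 ≈ 0.920100
step 4 [4y] zero: DF = P = 9131/10000 ≈ 0.913100
step 5 [5y] zero: DF = P = 87/100 ≈ 0.870000

1 1 599/625
2 2 931/1000
3 3 9201/10000
4 4 9131/10000
5 5 87/100
DF(1y) = 599/625 ≈ 0.958400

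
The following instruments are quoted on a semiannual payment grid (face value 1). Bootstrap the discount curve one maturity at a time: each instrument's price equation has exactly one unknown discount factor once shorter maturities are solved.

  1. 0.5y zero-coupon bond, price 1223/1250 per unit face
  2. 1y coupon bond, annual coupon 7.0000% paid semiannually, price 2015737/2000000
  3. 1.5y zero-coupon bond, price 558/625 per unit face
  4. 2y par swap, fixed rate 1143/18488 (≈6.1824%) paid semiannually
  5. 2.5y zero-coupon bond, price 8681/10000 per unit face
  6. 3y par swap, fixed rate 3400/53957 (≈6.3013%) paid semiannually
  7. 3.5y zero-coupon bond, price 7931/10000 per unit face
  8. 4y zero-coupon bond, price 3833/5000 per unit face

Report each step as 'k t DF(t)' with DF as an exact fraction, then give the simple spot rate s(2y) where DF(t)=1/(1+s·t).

1 1/2 1223/1250
2 1 9407/10000
3 3/2 558/625
4 2 8857/10000
5 5/2 8681/10000
6 3 83/100
7 7/2 7931/10000
8 4 3833/5000
s(2y) = (1/(8857/10000) − 1)/(2) = 1143/17714 ≈ 6.4525%

step 1 [0.5y] zero: DF = P = 1223/1250 ≈ 0.978400
step 2 [1y] bond c/2=7/200: DF=(2015737/2000000 − 7/200·(0.978400))/(1+7/200) = 9407/10000 ≈ 0.940700
step 3 [1.5y] zero: DF = P = 558/625 ≈ 0.892800
step 4 [2y] swap r/2=1143/36976: DF=(1 − 1143/36976·(0.978400+0.940700+0.892800))/(1+1143/36976) = 8857/10000 ≈ 0.885700
step 5 [2.5y] zero: DF = P = 8681/10000 ≈ 0.868100
step 6 [3y] swap r/2=1700/53957: DF=(1 − 1700/53957·(0.978400+0.940700+0.892800+0.885700+0.868100))/(1+1700/53957) = 83/100 ≈ 0.830000
step 7 [3.5y] zero: DF = P = 7931/10000 ≈ 0.793100
step 8 [4y] zero: DF = P = 3833/5000 ≈ 0.766600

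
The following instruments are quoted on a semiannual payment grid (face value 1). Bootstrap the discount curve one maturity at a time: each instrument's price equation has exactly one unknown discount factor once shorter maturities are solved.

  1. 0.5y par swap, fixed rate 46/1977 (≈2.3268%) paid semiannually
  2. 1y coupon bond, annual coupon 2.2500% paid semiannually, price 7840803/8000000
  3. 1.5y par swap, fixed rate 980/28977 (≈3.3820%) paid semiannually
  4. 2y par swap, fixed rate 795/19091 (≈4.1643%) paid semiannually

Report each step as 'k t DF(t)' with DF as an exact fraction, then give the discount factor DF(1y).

step 1 [0.5y] swap r/2=23/1977: DF=(1 − 23/1977·(0))/(1+23/1977) = 1977/2000 ≈ 0.988500
step 2 [1y] bond c/2=9/800: DF=(7840803/8000000 − 9/800·(0.988500))/(1+9/800) = 4791/5000 ≈ 0.958200
step 3 [1.5y] swap r/2=490/28977: DF=(1 − 490/28977·(0.988500+0.958200))/(1+490/28977) = 951/1000 ≈ 0.951000
step 4 [2y] swap r/2=795/38182: DF=(1 − 795/38182·(0.988500+0.958200+0.951000))/(1+795/38182) = 1841/2000 ≈ 0.920500

1 1/2 1977/2000
2 1 4791/5000
3 3/2 951/1000
4 2 1841/2000
DF(1y) = 4791/5000 ≈ 0.958200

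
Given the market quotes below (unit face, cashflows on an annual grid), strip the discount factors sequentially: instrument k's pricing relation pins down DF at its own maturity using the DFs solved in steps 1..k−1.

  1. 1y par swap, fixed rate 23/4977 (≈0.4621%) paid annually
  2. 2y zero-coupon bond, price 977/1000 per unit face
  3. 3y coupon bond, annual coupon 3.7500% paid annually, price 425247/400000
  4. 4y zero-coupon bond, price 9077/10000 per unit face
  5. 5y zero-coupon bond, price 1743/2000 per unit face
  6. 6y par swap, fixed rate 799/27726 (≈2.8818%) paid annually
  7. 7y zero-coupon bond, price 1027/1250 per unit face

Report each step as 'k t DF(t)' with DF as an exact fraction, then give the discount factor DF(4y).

1 1 4977/5000
2 2 977/1000
3 3 4767/5000
4 4 9077/10000
5 5 1743/2000
6 6 4201/5000
7 7 1027/1250
DF(4y) = 9077/10000 ≈ 0.907700

step 1 [1y] swap r/1=23/4977: DF=(1 − 23/4977·(0))/(1+23/4977) = 4977/5000 ≈ 0.995400
step 2 [2y] zero: DF = P = 977/1000 ≈ 0.977000
step 3 [3y] bond c/1=3/80: DF=(425247/400000 − 3/80·(0.995400+0.977000))/(1+3/80) = 4767/5000 ≈ 0.953400
step 4 [4y] zero: DF = P = 9077/10000 ≈ 0.907700
step 5 [5y] zero: DF = P = 1743/2000 ≈ 0.871500
step 6 [6y] swap r/1=799/27726: DF=(1 − 799/27726·(0.995400+0.977000+0.953400+0.907700+0.871500))/(1+799/27726) = 4201/5000 ≈ 0.840200
step 7 [7y] zero: DF = P = 1027/1250 ≈ 0.821600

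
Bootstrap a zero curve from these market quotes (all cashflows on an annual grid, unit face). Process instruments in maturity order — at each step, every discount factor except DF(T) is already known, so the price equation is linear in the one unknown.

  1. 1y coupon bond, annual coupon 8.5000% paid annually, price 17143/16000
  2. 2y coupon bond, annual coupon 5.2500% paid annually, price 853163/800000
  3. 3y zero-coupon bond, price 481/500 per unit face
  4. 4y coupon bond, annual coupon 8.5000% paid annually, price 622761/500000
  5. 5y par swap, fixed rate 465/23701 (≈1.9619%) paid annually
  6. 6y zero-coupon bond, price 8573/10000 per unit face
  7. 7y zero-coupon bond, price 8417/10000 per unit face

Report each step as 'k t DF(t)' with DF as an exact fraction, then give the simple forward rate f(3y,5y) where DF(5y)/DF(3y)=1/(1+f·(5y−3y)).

step 1 [1y] bond c/1=17/200: DF=(17143/16000 − 17/200·(0))/(1+17/200) = 79/80 ≈ 0.987500
step 2 [2y] bond c/1=21/400: DF=(853163/800000 − 21/400·(0.987500))/(1+21/400) = 241/250 ≈ 0.964000
step 3 [3y] zero: DF = P = 481/500 ≈ 0.962000
step 4 [4y] bond c/1=17/200: DF=(622761/500000 − 17/200·(0.987500+0.964000+0.962000))/(1+17/200) = 9197/10000 ≈ 0.919700
step 5 [5y] swap r/1=465/23701: DF=(1 − 465/23701·(0.987500+0.964000+0.962000+0.919700))/(1+465/23701) = 907/1000 ≈ 0.907000
step 6 [6y] zero: DF = P = 8573/10000 ≈ 0.857300
step 7 [7y] zero: DF = P = 8417/10000 ≈ 0.841700

1 1 79/80
2 2 241/250
3 3 481/500
4 4 9197/10000
5 5 907/1000
6 6 8573/10000
7 7 8417/10000
f(3y,5y) = ((481/500)/(907/1000) − 1)/(2) = 55/1814 ≈ 3.0320%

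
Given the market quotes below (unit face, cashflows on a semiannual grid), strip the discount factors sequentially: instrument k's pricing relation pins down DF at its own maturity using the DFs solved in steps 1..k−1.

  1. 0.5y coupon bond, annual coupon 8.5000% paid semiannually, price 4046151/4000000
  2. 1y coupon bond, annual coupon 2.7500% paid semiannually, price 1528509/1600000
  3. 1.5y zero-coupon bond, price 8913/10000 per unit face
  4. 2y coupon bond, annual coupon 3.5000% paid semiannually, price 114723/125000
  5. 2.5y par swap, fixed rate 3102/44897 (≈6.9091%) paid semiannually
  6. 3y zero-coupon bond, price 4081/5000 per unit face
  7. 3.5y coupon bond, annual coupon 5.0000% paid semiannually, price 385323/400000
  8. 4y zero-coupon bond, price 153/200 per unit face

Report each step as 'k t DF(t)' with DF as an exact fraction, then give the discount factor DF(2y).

1 1/2 9703/10000
2 1 2323/2500
3 3/2 8913/10000
4 2 427/500
5 5/2 8449/10000
6 3 4081/5000
7 7/2 1013/1250
8 4 153/200
DF(2y) = 427/500 ≈ 0.854000

step 1 [0.5y] bond c/2=17/400: DF=(4046151/4000000 − 17/400·(0))/(1+17/400) = 9703/10000 ≈ 0.970300
step 2 [1y] bond c/2=11/800: DF=(1528509/1600000 − 11/800·(0.970300))/(1+11/800) = 2323/2500 ≈ 0.929200
step 3 [1.5y] zero: DF = P = 8913/10000 ≈ 0.891300
step 4 [2y] bond c/2=7/400: DF=(114723/125000 − 7/400·(0.970300+0.929200+0.891300))/(1+7/400) = 427/500 ≈ 0.854000
step 5 [2.5y] swap r/2=1551/44897: DF=(1 − 1551/44897·(0.970300+0.929200+0.891300+0.854000))/(1+1551/44897) = 8449/10000 ≈ 0.844900
step 6 [3y] zero: DF = P = 4081/5000 ≈ 0.816200
step 7 [3.5y] bond c/2=1/40: DF=(385323/400000 − 1/40·(0.970300+0.929200+0.891300+0.854000+0.844900+0.816200))/(1+1/40) = 1013/1250 ≈ 0.810400
step 8 [4y] zero: DF = P = 153/200 ≈ 0.765000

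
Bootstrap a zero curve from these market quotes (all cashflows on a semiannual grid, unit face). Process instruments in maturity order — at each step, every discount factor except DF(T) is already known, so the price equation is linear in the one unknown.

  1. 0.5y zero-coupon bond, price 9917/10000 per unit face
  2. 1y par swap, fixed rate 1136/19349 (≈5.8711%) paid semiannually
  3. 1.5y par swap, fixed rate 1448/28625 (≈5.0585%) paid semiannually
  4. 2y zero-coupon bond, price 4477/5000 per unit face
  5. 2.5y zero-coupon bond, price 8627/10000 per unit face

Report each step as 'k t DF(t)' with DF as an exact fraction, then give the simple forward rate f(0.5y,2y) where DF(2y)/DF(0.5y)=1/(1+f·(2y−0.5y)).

step 1 [0.5y] zero: DF = P = 9917/10000 ≈ 0.991700
step 2 [1y] swap r/2=568/19349: DF=(1 − 568/19349·(0.991700))/(1+568/19349) = 1179/1250 ≈ 0.943200
step 3 [1.5y] swap r/2=724/28625: DF=(1 − 724/28625·(0.991700+0.943200))/(1+724/28625) = 2319/2500 ≈ 0.927600
step 4 [2y] zero: DF = P = 4477/5000 ≈ 0.895400
step 5 [2.5y] zero: DF = P = 8627/10000 ≈ 0.862700

1 1/2 9917/10000
2 1 1179/1250
3 3/2 2319/2500
4 2 4477/5000
5 5/2 8627/10000
f(0.5y,2y) = ((9917/10000)/(4477/5000) − 1)/(3/2) = 321/4477 ≈ 7.1700%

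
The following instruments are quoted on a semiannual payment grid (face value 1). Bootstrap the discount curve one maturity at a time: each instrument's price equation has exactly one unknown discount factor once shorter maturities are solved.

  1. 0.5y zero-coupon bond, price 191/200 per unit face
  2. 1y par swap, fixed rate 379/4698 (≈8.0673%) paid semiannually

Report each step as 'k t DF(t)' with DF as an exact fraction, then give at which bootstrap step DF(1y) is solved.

1 1/2 191/200
2 1 4621/5000
DF(1y) is solved at step 2

step 1 [0.5y] zero: DF = P = 191/200 ≈ 0.955000
step 2 [1y] swap r/2=379/9396: DF=(1 − 379/9396·(0.955000))/(1+379/9396) = 4621/5000 ≈ 0.924200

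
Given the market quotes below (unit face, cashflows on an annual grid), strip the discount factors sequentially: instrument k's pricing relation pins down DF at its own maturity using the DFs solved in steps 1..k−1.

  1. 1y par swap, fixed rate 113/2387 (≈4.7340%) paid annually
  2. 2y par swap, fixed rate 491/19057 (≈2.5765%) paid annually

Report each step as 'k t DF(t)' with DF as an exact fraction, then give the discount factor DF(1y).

1 1 2387/2500
2 2 9509/10000
DF(1y) = 2387/2500 ≈ 0.954800

step 1 [1y] swap r/1=113/2387: DF=(1 − 113/2387·(0))/(1+113/2387) = 2387/2500 ≈ 0.954800
step 2 [2y] swap r/1=491/19057: DF=(1 − 491/19057·(0.954800))/(1+491/19057) = 9509/10000 ≈ 0.950900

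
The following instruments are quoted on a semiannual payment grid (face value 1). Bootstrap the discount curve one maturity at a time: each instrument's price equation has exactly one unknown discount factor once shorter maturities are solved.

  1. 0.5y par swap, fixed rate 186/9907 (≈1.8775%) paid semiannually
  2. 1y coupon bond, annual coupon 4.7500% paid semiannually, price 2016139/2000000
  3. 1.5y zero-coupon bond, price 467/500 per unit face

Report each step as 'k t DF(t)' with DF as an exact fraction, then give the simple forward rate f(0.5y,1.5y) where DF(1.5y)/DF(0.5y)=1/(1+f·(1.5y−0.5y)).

1 1/2 9907/10000
2 1 9617/10000
3 3/2 467/500
f(0.5y,1.5y) = ((9907/10000)/(467/500) − 1)/(1) = 567/9340 ≈ 6.0707%

step 1 [0.5y] swap r/2=93/9907: DF=(1 − 93/9907·(0))/(1+93/9907) = 9907/10000 ≈ 0.990700
step 2 [1y] bond c/2=19/800: DF=(2016139/2000000 − 19/800·(0.990700))/(1+19/800) = 9617/10000 ≈ 0.961700
step 3 [1.5y] zero: DF = P = 467/500 ≈ 0.934000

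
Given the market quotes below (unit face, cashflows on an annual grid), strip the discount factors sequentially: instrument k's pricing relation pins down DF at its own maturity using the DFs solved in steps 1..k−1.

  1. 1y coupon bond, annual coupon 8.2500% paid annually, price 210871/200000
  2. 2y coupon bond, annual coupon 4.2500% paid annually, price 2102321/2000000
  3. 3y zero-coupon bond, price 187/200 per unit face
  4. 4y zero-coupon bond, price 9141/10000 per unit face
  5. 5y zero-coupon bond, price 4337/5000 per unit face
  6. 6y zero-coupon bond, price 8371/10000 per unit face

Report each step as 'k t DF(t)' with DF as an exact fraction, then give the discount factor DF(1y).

step 1 [1y] bond c/1=33/400: DF=(210871/200000 − 33/400·(0))/(1+33/400) = 487/500 ≈ 0.974000
step 2 [2y] bond c/1=17/400: DF=(2102321/2000000 − 17/400·(0.974000))/(1+17/400) = 4843/5000 ≈ 0.968600
step 3 [3y] zero: DF = P = 187/200 ≈ 0.935000
step 4 [4y] zero: DF = P = 9141/10000 ≈ 0.914100
step 5 [5y] zero: DF = P = 4337/5000 ≈ 0.867400
step 6 [6y] zero: DF = P = 8371/10000 ≈ 0.837100

1 1 487/500
2 2 4843/5000
3 3 187/200
4 4 9141/10000
5 5 4337/5000
6 6 8371/10000
DF(1y) = 487/500 ≈ 0.974000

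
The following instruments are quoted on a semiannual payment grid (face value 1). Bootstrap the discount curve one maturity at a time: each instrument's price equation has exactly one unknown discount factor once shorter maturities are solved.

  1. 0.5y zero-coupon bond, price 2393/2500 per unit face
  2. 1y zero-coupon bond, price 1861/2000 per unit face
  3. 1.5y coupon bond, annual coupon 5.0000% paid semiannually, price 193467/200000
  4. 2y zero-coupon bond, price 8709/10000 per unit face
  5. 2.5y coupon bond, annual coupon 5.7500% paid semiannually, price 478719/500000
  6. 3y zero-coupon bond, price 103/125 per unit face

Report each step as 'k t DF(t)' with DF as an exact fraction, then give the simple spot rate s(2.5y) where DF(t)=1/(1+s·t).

step 1 [0.5y] zero: DF = P = 2393/2500 ≈ 0.957200
step 2 [1y] zero: DF = P = 1861/2000 ≈ 0.930500
step 3 [1.5y] bond c/2=1/40: DF=(193467/200000 − 1/40·(0.957200+0.930500))/(1+1/40) = 8977/10000 ≈ 0.897700
step 4 [2y] zero: DF = P = 8709/10000 ≈ 0.870900
step 5 [2.5y] bond c/2=23/800: DF=(478719/500000 − 23/800·(0.957200+0.930500+0.897700+0.870900))/(1+23/800) = 1657/2000 ≈ 0.828500
step 6 [3y] zero: DF = P = 103/125 ≈ 0.824000

1 1/2 2393/2500
2 1 1861/2000
3 3/2 8977/10000
4 2 8709/10000
5 5/2 1657/2000
6 3 103/125
s(2.5y) = (1/(1657/2000) − 1)/(5/2) = 686/8285 ≈ 8.2800%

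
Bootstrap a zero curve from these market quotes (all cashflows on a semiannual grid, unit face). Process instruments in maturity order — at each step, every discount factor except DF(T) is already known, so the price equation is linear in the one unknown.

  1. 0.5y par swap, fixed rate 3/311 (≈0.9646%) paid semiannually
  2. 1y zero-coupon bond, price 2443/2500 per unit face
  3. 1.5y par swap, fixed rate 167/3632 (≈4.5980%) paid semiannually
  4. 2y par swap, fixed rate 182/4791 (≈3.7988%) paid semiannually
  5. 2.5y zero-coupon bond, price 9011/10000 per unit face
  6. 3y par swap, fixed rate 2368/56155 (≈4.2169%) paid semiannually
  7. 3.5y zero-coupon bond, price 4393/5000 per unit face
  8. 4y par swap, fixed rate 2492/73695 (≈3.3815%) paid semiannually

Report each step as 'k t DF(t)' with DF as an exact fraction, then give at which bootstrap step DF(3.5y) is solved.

1 1/2 622/625
2 1 2443/2500
3 3/2 2333/2500
4 2 1159/1250
5 5/2 9011/10000
6 3 551/625
7 7/2 4393/5000
8 4 4377/5000
DF(3.5y) is solved at step 7

step 1 [0.5y] swap r/2=3/622: DF=(1 − 3/622·(0))/(1+3/622) = 622/625 ≈ 0.995200
step 2 [1y] zero: DF = P = 2443/2500 ≈ 0.977200
step 3 [1.5y] swap r/2=167/7264: DF=(1 − 167/7264·(0.995200+0.977200))/(1+167/7264) = 2333/2500 ≈ 0.933200
step 4 [2y] swap r/2=91/4791: DF=(1 − 91/4791·(0.995200+0.977200+0.933200))/(1+91/4791) = 1159/1250 ≈ 0.927200
step 5 [2.5y] zero: DF = P = 9011/10000 ≈ 0.901100
step 6 [3y] swap r/2=1184/56155: DF=(1 − 1184/56155·(0.995200+0.977200+0.933200+0.927200+0.901100))/(1+1184/56155) = 551/625 ≈ 0.881600
step 7 [3.5y] zero: DF = P = 4393/5000 ≈ 0.878600
step 8 [4y] swap r/2=1246/73695: DF=(1 − 1246/73695·(0.995200+0.977200+0.933200+0.927200+0.901100+0.881600+0.878600))/(1+1246/73695) = 4377/5000 ≈ 0.875400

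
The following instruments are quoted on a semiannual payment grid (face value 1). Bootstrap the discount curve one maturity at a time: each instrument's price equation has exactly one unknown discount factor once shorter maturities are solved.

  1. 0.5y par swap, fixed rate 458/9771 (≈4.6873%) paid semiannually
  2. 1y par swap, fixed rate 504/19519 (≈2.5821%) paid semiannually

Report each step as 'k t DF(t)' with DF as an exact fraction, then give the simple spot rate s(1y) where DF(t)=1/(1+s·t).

1 1/2 9771/10000
2 1 2437/2500
s(1y) = (1/(2437/2500) − 1)/(1) = 63/2437 ≈ 2.5851%

step 1 [0.5y] swap r/2=229/9771: DF=(1 − 229/9771·(0))/(1+229/9771) = 9771/10000 ≈ 0.977100
step 2 [1y] swap r/2=252/19519: DF=(1 − 252/19519·(0.977100))/(1+252/19519) = 2437/2500 ≈ 0.974800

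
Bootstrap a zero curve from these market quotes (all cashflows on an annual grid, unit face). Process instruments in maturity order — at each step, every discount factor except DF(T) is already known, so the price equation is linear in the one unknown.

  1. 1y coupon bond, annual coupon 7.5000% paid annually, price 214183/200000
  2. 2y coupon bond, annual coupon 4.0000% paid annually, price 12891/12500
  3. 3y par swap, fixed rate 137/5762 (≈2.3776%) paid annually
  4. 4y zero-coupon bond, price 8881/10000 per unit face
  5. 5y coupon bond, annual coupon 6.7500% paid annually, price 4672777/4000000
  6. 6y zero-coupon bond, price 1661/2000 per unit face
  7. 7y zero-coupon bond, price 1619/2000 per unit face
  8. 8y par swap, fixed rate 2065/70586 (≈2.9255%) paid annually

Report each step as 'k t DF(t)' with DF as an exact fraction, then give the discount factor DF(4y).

step 1 [1y] bond c/1=3/40: DF=(214183/200000 − 3/40·(0))/(1+3/40) = 4981/5000 ≈ 0.996200
step 2 [2y] bond c/1=1/25: DF=(12891/12500 − 1/25·(0.996200))/(1+1/25) = 9533/10000 ≈ 0.953300
step 3 [3y] swap r/1=137/5762: DF=(1 − 137/5762·(0.996200+0.953300))/(1+137/5762) = 1863/2000 ≈ 0.931500
step 4 [4y] zero: DF = P = 8881/10000 ≈ 0.888100
step 5 [5y] bond c/1=27/400: DF=(4672777/4000000 − 27/400·(0.996200+0.953300+0.931500+0.888100))/(1+27/400) = 107/125 ≈ 0.856000
step 6 [6y] zero: DF = P = 1661/2000 ≈ 0.830500
step 7 [7y] zero: DF = P = 1619/2000 ≈ 0.809500
step 8 [8y] swap r/1=2065/70586: DF=(1 − 2065/70586·(0.996200+0.953300+0.931500+0.888100+0.856000+0.830500+0.809500))/(1+2065/70586) = 1587/2000 ≈ 0.793500

1 1 4981/5000
2 2 9533/10000
3 3 1863/2000
4 4 8881/10000
5 5 107/125
6 6 1661/2000
7 7 1619/2000
8 8 1587/2000
DF(4y) = 8881/10000 ≈ 0.888100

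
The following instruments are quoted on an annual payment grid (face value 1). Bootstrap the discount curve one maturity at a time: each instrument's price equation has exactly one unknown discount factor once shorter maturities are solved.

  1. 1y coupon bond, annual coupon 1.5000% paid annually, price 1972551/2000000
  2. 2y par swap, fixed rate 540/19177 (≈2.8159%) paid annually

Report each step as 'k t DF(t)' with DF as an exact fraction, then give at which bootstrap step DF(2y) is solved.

step 1 [1y] bond c/1=3/200: DF=(1972551/2000000 − 3/200·(0))/(1+3/200) = 9717/10000 ≈ 0.971700
step 2 [2y] swap r/1=540/19177: DF=(1 − 540/19177·(0.971700))/(1+540/19177) = 473/500 ≈ 0.946000

1 1 9717/10000
2 2 473/500
DF(2y) is solved at step 2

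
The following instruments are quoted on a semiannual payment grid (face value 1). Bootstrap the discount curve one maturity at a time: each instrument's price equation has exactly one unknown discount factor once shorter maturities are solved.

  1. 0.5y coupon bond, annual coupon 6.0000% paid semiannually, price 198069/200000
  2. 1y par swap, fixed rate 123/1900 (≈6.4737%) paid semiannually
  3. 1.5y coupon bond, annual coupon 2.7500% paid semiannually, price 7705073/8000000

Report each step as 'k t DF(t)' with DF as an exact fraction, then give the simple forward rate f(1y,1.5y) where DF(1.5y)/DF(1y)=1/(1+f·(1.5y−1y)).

1 1/2 1923/2000
2 1 1877/2000
3 3/2 9243/10000
f(1y,1.5y) = ((1877/2000)/(9243/10000) − 1)/(1/2) = 284/9243 ≈ 3.0726%

step 1 [0.5y] bond c/2=3/100: DF=(198069/200000 − 3/100·(0))/(1+3/100) = 1923/2000 ≈ 0.961500
step 2 [1y] swap r/2=123/3800: DF=(1 − 123/3800·(0.961500))/(1+123/3800) = 1877/2000 ≈ 0.938500
step 3 [1.5y] bond c/2=11/800: DF=(7705073/8000000 − 11/800·(0.961500+0.938500))/(1+11/800) = 9243/10000 ≈ 0.924300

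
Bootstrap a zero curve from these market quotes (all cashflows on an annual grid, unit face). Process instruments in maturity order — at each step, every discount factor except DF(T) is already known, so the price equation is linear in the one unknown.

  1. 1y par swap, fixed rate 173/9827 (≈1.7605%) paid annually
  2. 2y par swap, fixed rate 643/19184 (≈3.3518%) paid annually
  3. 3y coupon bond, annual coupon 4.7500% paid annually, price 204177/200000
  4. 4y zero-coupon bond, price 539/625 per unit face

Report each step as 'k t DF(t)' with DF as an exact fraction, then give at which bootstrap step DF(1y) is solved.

1 1 9827/10000
2 2 9357/10000
3 3 2219/2500
4 4 539/625
DF(1y) is solved at step 1

step 1 [1y] swap r/1=173/9827: DF=(1 − 173/9827·(0))/(1+173/9827) = 9827/10000 ≈ 0.982700
step 2 [2y] swap r/1=643/19184: DF=(1 − 643/19184·(0.982700))/(1+643/19184) = 9357/10000 ≈ 0.935700
step 3 [3y] bond c/1=19/400: DF=(204177/200000 − 19/400·(0.982700+0.935700))/(1+19/400) = 2219/2500 ≈ 0.887600
step 4 [4y] zero: DF = P = 539/625 ≈ 0.862400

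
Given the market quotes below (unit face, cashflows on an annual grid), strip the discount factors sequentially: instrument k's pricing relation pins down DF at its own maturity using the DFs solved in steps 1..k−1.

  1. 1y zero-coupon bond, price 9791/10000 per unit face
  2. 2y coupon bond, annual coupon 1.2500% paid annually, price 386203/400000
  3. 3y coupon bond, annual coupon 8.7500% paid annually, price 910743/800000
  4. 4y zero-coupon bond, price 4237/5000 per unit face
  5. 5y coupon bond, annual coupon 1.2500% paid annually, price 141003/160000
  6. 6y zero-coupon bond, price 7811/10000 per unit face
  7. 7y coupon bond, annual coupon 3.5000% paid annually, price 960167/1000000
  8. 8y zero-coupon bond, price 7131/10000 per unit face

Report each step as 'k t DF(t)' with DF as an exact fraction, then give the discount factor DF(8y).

1 1 9791/10000
2 2 1883/2000
3 3 8923/10000
4 4 4237/5000
5 5 2063/2500
6 6 7811/10000
7 7 937/1250
8 8 7131/10000
DF(8y) = 7131/10000 ≈ 0.713100

step 1 [1y] zero: DF = P = 9791/10000 ≈ 0.979100
step 2 [2y] bond c/1=1/80: DF=(386203/400000 − 1/80·(0.979100))/(1+1/80) = 1883/2000 ≈ 0.941500
step 3 [3y] bond c/1=7/80: DF=(910743/800000 − 7/80·(0.979100+0.941500))/(1+7/80) = 8923/10000 ≈ 0.892300
step 4 [4y] zero: DF = P = 4237/5000 ≈ 0.847400
step 5 [5y] bond c/1=1/80: DF=(141003/160000 − 1/80·(0.979100+0.941500+0.892300+0.847400))/(1+1/80) = 2063/2500 ≈ 0.825200
step 6 [6y] zero: DF = P = 7811/10000 ≈ 0.781100
step 7 [7y] bond c/1=7/200: DF=(960167/1000000 − 7/200·(0.979100+0.941500+0.892300+0.847400+0.825200+0.781100))/(1+7/200) = 937/1250 ≈ 0.749600
step 8 [8y] zero: DF = P = 7131/10000 ≈ 0.713100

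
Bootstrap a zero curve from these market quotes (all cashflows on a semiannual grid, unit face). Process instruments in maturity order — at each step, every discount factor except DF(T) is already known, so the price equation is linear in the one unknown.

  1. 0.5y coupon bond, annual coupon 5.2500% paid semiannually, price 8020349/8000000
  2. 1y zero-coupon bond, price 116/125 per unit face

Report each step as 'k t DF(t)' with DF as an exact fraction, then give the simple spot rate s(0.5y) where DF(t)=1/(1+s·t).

step 1 [0.5y] bond c/2=21/800: DF=(8020349/8000000 − 21/800·(0))/(1+21/800) = 9769/10000 ≈ 0.976900
step 2 [1y] zero: DF = P = 116/125 ≈ 0.928000

1 1/2 9769/10000
2 1 116/125
s(0.5y) = (1/(9769/10000) − 1)/(1/2) = 462/9769 ≈ 4.7292%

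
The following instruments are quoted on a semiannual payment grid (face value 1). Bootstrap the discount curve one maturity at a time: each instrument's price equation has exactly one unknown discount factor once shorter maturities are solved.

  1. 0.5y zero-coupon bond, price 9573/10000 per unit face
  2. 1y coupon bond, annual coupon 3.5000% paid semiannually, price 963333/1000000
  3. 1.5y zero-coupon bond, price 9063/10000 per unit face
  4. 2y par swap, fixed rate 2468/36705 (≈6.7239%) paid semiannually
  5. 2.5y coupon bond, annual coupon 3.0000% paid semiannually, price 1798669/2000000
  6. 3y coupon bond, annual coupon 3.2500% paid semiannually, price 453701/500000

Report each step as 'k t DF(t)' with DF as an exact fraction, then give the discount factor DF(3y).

1 1/2 9573/10000
2 1 9303/10000
3 3/2 9063/10000
4 2 4383/5000
5 5/2 4159/5000
6 3 8209/10000
DF(3y) = 8209/10000 ≈ 0.820900

step 1 [0.5y] zero: DF = P = 9573/10000 ≈ 0.957300
step 2 [1y] bond c/2=7/400: DF=(963333/1000000 − 7/400·(0.957300))/(1+7/400) = 9303/10000 ≈ 0.930300
step 3 [1.5y] zero: DF = P = 9063/10000 ≈ 0.906300
step 4 [2y] swap r/2=1234/36705: DF=(1 − 1234/36705·(0.957300+0.930300+0.906300))/(1+1234/36705) = 4383/5000 ≈ 0.876600
step 5 [2.5y] bond c/2=3/200: DF=(1798669/2000000 − 3/200·(0.957300+0.930300+0.906300+0.876600))/(1+3/200) = 4159/5000 ≈ 0.831800
step 6 [3y] bond c/2=13/800: DF=(453701/500000 − 13/800·(0.957300+0.930300+0.906300+0.876600+0.831800))/(1+13/800) = 8209/10000 ≈ 0.820900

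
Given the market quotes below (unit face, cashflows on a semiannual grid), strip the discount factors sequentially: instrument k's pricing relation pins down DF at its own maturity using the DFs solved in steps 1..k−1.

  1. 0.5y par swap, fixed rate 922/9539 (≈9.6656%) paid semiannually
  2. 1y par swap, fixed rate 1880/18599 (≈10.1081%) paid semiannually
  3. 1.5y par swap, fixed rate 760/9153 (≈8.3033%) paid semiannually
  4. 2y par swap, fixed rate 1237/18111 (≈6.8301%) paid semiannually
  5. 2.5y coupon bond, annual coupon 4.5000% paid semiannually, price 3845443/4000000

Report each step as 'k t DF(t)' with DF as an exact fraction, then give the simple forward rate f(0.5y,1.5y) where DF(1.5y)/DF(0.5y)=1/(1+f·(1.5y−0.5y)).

step 1 [0.5y] swap r/2=461/9539: DF=(1 − 461/9539·(0))/(1+461/9539) = 9539/10000 ≈ 0.953900
step 2 [1y] swap r/2=940/18599: DF=(1 − 940/18599·(0.953900))/(1+940/18599) = 453/500 ≈ 0.906000
step 3 [1.5y] swap r/2=380/9153: DF=(1 − 380/9153·(0.953900+0.906000))/(1+380/9153) = 443/500 ≈ 0.886000
step 4 [2y] swap r/2=1237/36222: DF=(1 − 1237/36222·(0.953900+0.906000+0.886000))/(1+1237/36222) = 8763/10000 ≈ 0.876300
step 5 [2.5y] bond c/2=9/400: DF=(3845443/4000000 − 9/400·(0.953900+0.906000+0.886000+0.876300))/(1+9/400) = 1721/2000 ≈ 0.860500

1 1/2 9539/10000
2 1 453/500
3 3/2 443/500
4 2 8763/10000
5 5/2 1721/2000
f(0.5y,1.5y) = ((9539/10000)/(443/500) − 1)/(1) = 679/8860 ≈ 7.6637%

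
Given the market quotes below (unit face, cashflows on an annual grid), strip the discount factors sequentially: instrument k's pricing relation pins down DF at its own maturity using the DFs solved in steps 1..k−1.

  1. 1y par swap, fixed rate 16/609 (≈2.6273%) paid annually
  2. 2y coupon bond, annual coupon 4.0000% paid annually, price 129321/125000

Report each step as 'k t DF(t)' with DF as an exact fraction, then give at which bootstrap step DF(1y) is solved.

1 1 609/625
2 2 9573/10000
DF(1y) is solved at step 1

step 1 [1y] swap r/1=16/609: DF=(1 − 16/609·(0))/(1+16/609) = 609/625 ≈ 0.974400
step 2 [2y] bond c/1=1/25: DF=(129321/125000 − 1/25·(0.974400))/(1+1/25) = 9573/10000 ≈ 0.957300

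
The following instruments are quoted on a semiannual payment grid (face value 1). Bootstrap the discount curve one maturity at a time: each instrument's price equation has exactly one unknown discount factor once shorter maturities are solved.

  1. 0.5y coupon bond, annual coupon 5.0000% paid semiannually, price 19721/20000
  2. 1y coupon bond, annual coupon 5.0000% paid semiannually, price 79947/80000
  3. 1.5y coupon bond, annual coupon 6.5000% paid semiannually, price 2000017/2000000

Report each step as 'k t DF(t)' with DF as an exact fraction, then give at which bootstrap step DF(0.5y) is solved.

1 1/2 481/500
2 1 1903/2000
3 3/2 9083/10000
DF(0.5y) is solved at step 1

step 1 [0.5y] bond c/2=1/40: DF=(19721/20000 − 1/40·(0))/(1+1/40) = 481/500 ≈ 0.962000
step 2 [1y] bond c/2=1/40: DF=(79947/80000 − 1/40·(0.962000))/(1+1/40) = 1903/2000 ≈ 0.951500
step 3 [1.5y] bond c/2=13/400: DF=(2000017/2000000 − 13/400·(0.962000+0.951500))/(1+13/400) = 9083/10000 ≈ 0.908300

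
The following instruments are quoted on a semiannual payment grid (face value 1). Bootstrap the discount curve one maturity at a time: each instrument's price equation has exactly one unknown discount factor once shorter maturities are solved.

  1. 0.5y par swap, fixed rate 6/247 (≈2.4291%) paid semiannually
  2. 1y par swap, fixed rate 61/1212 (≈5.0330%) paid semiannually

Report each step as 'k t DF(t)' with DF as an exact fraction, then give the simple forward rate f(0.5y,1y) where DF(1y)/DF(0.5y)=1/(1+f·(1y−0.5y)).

step 1 [0.5y] swap r/2=3/247: DF=(1 − 3/247·(0))/(1+3/247) = 247/250 ≈ 0.988000
step 2 [1y] swap r/2=61/2424: DF=(1 − 61/2424·(0.988000))/(1+61/2424) = 1189/1250 ≈ 0.951200

1 1/2 247/250
2 1 1189/1250
f(0.5y,1y) = ((247/250)/(1189/1250) − 1)/(1/2) = 92/1189 ≈ 7.7376%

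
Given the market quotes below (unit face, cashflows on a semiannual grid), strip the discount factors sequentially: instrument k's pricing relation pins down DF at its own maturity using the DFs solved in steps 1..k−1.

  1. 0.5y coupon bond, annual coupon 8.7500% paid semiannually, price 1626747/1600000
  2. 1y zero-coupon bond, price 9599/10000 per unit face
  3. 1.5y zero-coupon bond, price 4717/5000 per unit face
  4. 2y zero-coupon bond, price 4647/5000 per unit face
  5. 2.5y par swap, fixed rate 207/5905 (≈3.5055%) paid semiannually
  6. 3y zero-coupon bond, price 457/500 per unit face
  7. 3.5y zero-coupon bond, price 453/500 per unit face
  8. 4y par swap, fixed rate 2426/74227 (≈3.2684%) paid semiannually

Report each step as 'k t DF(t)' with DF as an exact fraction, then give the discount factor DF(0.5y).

step 1 [0.5y] bond c/2=7/160: DF=(1626747/1600000 − 7/160·(0))/(1+7/160) = 9741/10000 ≈ 0.974100
step 2 [1y] zero: DF = P = 9599/10000 ≈ 0.959900
step 3 [1.5y] zero: DF = P = 4717/5000 ≈ 0.943400
step 4 [2y] zero: DF = P = 4647/5000 ≈ 0.929400
step 5 [2.5y] swap r/2=207/11810: DF=(1 − 207/11810·(0.974100+0.959900+0.943400+0.929400))/(1+207/11810) = 2293/2500 ≈ 0.917200
step 6 [3y] zero: DF = P = 457/500 ≈ 0.914000
step 7 [3.5y] zero: DF = P = 453/500 ≈ 0.906000
step 8 [4y] swap r/2=1213/74227: DF=(1 − 1213/74227·(0.974100+0.959900+0.943400+0.929400+0.917200+0.914000+0.906000))/(1+1213/74227) = 8787/10000 ≈ 0.878700

1 1/2 9741/10000
2 1 9599/10000
3 3/2 4717/5000
4 2 4647/5000
5 5/2 2293/2500
6 3 457/500
7 7/2 453/500
8 4 8787/10000
DF(0.5y) = 9741/10000 ≈ 0.974100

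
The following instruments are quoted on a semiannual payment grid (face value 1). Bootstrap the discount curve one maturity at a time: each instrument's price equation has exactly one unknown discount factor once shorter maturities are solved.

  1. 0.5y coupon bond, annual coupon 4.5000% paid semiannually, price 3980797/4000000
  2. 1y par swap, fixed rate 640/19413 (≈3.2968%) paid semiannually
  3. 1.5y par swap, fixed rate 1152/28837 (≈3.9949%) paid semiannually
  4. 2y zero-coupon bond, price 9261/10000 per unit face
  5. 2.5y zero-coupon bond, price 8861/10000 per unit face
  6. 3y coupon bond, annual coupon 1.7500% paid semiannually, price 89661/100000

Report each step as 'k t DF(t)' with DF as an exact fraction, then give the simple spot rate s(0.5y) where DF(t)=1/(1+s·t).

step 1 [0.5y] bond c/2=9/400: DF=(3980797/4000000 − 9/400·(0))/(1+9/400) = 9733/10000 ≈ 0.973300
step 2 [1y] swap r/2=320/19413: DF=(1 − 320/19413·(0.973300))/(1+320/19413) = 121/125 ≈ 0.968000
step 3 [1.5y] swap r/2=576/28837: DF=(1 − 576/28837·(0.973300+0.968000))/(1+576/28837) = 589/625 ≈ 0.942400
step 4 [2y] zero: DF = P = 9261/10000 ≈ 0.926100
step 5 [2.5y] zero: DF = P = 8861/10000 ≈ 0.886100
step 6 [3y] bond c/2=7/800: DF=(89661/100000 − 7/800·(0.973300+0.968000+0.942400+0.926100+0.886100))/(1+7/800) = 8481/10000 ≈ 0.848100

1 1/2 9733/10000
2 1 121/125
3 3/2 589/625
4 2 9261/10000
5 5/2 8861/10000
6 3 8481/10000
s(0.5y) = (1/(9733/10000) − 1)/(1/2) = 534/9733 ≈ 5.4865%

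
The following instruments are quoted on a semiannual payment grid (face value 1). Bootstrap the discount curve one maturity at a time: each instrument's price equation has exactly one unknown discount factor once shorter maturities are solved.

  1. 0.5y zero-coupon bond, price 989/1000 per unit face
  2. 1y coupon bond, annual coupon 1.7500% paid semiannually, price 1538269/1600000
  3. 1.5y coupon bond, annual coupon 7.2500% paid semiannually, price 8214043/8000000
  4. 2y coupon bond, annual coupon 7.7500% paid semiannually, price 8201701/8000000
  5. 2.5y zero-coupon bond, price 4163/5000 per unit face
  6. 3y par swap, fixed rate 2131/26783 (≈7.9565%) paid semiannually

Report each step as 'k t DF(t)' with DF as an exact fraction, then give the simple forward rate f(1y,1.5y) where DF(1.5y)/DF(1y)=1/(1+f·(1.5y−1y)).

step 1 [0.5y] zero: DF = P = 989/1000 ≈ 0.989000
step 2 [1y] bond c/2=7/800: DF=(1538269/1600000 − 7/800·(0.989000))/(1+7/800) = 1889/2000 ≈ 0.944500
step 3 [1.5y] bond c/2=29/800: DF=(8214043/8000000 − 29/800·(0.989000+0.944500))/(1+29/800) = 577/625 ≈ 0.923200
step 4 [2y] bond c/2=31/800: DF=(8201701/8000000 − 31/800·(0.989000+0.944500+0.923200))/(1+31/800) = 2201/2500 ≈ 0.880400
step 5 [2.5y] zero: DF = P = 4163/5000 ≈ 0.832600
step 6 [3y] swap r/2=2131/53566: DF=(1 − 2131/53566·(0.989000+0.944500+0.923200+0.880400+0.832600))/(1+2131/53566) = 7869/10000 ≈ 0.786900

1 1/2 989/1000
2 1 1889/2000
3 3/2 577/625
4 2 2201/2500
5 5/2 4163/5000
6 3 7869/10000
f(1y,1.5y) = ((1889/2000)/(577/625) − 1)/(1/2) = 213/4616 ≈ 4.6144%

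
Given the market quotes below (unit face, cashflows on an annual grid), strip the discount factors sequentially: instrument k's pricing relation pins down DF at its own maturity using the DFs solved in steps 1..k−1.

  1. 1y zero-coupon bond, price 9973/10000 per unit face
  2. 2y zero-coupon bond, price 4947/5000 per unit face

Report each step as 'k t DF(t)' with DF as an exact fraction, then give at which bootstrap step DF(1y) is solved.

step 1 [1y] zero: DF = P = 9973/10000 ≈ 0.997300
step 2 [2y] zero: DF = P = 4947/5000 ≈ 0.989400

1 1 9973/10000
2 2 4947/5000
DF(1y) is solved at step 1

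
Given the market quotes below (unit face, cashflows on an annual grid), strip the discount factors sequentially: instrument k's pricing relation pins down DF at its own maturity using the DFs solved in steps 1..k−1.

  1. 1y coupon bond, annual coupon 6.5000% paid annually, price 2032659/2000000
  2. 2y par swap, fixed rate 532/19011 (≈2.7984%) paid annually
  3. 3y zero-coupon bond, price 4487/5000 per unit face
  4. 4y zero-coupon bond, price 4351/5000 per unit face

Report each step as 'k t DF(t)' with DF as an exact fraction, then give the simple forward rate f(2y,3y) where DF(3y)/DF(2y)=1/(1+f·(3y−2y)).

1 1 9543/10000
2 2 2367/2500
3 3 4487/5000
4 4 4351/5000
f(2y,3y) = ((2367/2500)/(4487/5000) − 1)/(1) = 247/4487 ≈ 5.5048%

step 1 [1y] bond c/1=13/200: DF=(2032659/2000000 − 13/200·(0))/(1+13/200) = 9543/10000 ≈ 0.954300
step 2 [2y] swap r/1=532/19011: DF=(1 − 532/19011·(0.954300))/(1+532/19011) = 2367/2500 ≈ 0.946800
step 3 [3y] zero: DF = P = 4487/5000 ≈ 0.897400
step 4 [4y] zero: DF = P = 4351/5000 ≈ 0.870200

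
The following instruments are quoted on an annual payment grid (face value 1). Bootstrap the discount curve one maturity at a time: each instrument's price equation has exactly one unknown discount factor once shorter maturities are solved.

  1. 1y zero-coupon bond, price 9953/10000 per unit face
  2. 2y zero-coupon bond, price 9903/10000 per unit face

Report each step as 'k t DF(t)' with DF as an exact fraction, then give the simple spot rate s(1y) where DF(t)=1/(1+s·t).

1 1 9953/10000
2 2 9903/10000
s(1y) = (1/(9953/10000) − 1)/(1) = 47/9953 ≈ 0.4722%

step 1 [1y] zero: DF = P = 9953/10000 ≈ 0.995300
step 2 [2y] zero: DF = P = 9903/10000 ≈ 0.990300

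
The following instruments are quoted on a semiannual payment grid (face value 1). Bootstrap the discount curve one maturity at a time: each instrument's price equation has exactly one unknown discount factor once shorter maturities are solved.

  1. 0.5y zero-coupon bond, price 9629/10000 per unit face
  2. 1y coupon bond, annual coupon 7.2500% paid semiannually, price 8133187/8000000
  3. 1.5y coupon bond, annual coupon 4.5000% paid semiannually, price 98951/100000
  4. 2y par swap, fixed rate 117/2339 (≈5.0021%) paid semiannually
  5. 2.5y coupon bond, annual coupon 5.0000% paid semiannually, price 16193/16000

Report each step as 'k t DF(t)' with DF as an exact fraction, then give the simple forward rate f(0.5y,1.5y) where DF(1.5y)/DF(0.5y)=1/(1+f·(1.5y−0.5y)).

1 1/2 9629/10000
2 1 4737/5000
3 3/2 9257/10000
4 2 1133/1250
5 5/2 8961/10000
f(0.5y,1.5y) = ((9629/10000)/(9257/10000) − 1)/(1) = 372/9257 ≈ 4.0186%

step 1 [0.5y] zero: DF = P = 9629/10000 ≈ 0.962900
step 2 [1y] bond c/2=29/800: DF=(8133187/8000000 − 29/800·(0.962900))/(1+29/800) = 4737/5000 ≈ 0.947400
step 3 [1.5y] bond c/2=9/400: DF=(98951/100000 − 9/400·(0.962900+0.947400))/(1+9/400) = 9257/10000 ≈ 0.925700
step 4 [2y] swap r/2=117/4678: DF=(1 − 117/4678·(0.962900+0.947400+0.925700))/(1+117/4678) = 1133/1250 ≈ 0.906400
step 5 [2.5y] bond c/2=1/40: DF=(16193/16000 − 1/40·(0.962900+0.947400+0.925700+0.906400))/(1+1/40) = 8961/10000 ≈ 0.896100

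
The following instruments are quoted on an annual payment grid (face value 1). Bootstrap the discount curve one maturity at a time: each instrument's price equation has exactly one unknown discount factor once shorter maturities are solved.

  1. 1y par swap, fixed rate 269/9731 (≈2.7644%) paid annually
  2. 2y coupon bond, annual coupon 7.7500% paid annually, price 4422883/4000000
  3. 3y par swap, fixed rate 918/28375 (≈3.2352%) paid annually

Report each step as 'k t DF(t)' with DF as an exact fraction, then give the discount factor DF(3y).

step 1 [1y] swap r/1=269/9731: DF=(1 − 269/9731·(0))/(1+269/9731) = 9731/10000 ≈ 0.973100
step 2 [2y] bond c/1=31/400: DF=(4422883/4000000 − 31/400·(0.973100))/(1+31/400) = 4781/5000 ≈ 0.956200
step 3 [3y] swap r/1=918/28375: DF=(1 − 918/28375·(0.973100+0.956200))/(1+918/28375) = 4541/5000 ≈ 0.908200

1 1 9731/10000
2 2 4781/5000
3 3 4541/5000
DF(3y) = 4541/5000 ≈ 0.908200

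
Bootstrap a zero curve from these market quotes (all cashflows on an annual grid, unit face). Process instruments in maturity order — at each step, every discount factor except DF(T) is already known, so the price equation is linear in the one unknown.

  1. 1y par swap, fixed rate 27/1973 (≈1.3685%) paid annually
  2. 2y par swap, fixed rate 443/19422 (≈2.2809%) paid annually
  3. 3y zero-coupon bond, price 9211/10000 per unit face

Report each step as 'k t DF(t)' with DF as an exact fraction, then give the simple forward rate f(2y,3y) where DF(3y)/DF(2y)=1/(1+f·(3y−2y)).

1 1 1973/2000
2 2 9557/10000
3 3 9211/10000
f(2y,3y) = ((9557/10000)/(9211/10000) − 1)/(1) = 346/9211 ≈ 3.7564%

step 1 [1y] swap r/1=27/1973: DF=(1 − 27/1973·(0))/(1+27/1973) = 1973/2000 ≈ 0.986500
step 2 [2y] swap r/1=443/19422: DF=(1 − 443/19422·(0.986500))/(1+443/19422) = 9557/10000 ≈ 0.955700
step 3 [3y] zero: DF = P = 9211/10000 ≈ 0.921100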